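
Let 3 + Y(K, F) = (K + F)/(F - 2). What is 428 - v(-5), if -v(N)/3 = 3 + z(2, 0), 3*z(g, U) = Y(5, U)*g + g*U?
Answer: 426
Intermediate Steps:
Y(K, F) = -3 + (F + K)/(-2 + F) (Y(K, F) = -3 + (K + F)/(F - 2) = -3 + (F + K)/(-2 + F))
z(g, U) = U*g/3 + g*(11 - 2*U)/(3*(-2 + U)) (z(g, U) = (((6 + 5 - 2*U)/(-2 + U))*g + g*U)/3 = (((11 - 2*U)/(-2 + U))*g + U*g)/3 = (g*(11 - 2*U)/(-2 + U) + U*g)/3 = (U*g + g*(11 - 2*U)/(-2 + U))/3 = U*g/3 + g*(11 - 2*U)/(3*(-2 + U)))
v(N) = 2 (v(N) = -3*(3 + (⅓)*2*(11 + 0² - 4*0)/(-2 + 0)) = -3*(3 + (⅓)*2*(11 + 0 + 0)/(-2)) = -3*(3 + (⅓)*2*(-½)*11) = -3*(3 - 11/3) = -3*(-⅔) = 2)
428 - v(-5) = 428 - 1*2 = 428 - 2 = 426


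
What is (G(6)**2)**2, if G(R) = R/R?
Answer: 1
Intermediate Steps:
G(R) = 1
(G(6)**2)**2 = (1**2)**2 = 1**2 = 1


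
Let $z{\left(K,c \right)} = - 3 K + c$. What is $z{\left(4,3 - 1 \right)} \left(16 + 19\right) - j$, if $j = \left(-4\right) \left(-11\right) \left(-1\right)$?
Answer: $-306$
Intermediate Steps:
$z{\left(K,c \right)} = c - 3 K$
$j = -44$ ($j = 44 \left(-1\right) = -44$)
$z{\left(4,3 - 1 \right)} \left(16 + 19\right) - j = \left(\left(3 - 1\right) - 12\right) \left(16 + 19\right) - -44 = \left(\left(3 - 1\right) - 12\right) 35 + 44 = \left(2 - 12\right) 35 + 44 = \left(-10\right) 35 + 44 = -350 + 44 = -306$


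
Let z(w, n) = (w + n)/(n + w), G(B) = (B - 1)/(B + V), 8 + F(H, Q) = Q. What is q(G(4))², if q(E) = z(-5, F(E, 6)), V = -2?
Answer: 1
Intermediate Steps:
F(H, Q) = -8 + Q
G(B) = (-1 + B)/(-2 + B) (G(B) = (B - 1)/(B - 2) = (-1 + B)/(-2 + B))
z(w, n) = 1 (z(w, n) = (n + w)/(n + w) = 1)
q(E) = 1
q(G(4))² = 1² = 1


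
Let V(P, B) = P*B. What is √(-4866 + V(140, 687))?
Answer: 3*√10146 ≈ 302.18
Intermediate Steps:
V(P, B) = B*P
√(-4866 + V(140, 687)) = √(-4866 + 687*140) = √(-4866 + 96180) = √91314 = 3*√10146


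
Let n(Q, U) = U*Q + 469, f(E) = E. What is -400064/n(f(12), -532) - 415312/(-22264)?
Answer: 202921346/2351635 ≈ 86.289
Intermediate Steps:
n(Q, U) = 469 + Q*U (n(Q, U) = Q*U + 469 = 469 + Q*U)
-400064/n(f(12), -532) - 415312/(-22264) = -400064/(469 + 12*(-532)) - 415312/(-22264) = -400064/(469 - 6384) - 415312*(-1/22264) = -400064/(-5915) + 51914/2783 = -400064*(-1/5915) + 51914/2783 = 57152/845 + 51914/2783 = 202921346/2351635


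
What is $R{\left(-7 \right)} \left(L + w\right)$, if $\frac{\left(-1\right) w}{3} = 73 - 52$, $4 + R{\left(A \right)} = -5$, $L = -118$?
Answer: $1629$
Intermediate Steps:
$R{\left(A \right)} = -9$ ($R{\left(A \right)} = -4 - 5 = -9$)
$w = -63$ ($w = - 3 \left(73 - 52\right) = \left(-3\right) 21 = -63$)
$R{\left(-7 \right)} \left(L + w\right) = - 9 \left(-118 - 63\right) = \left(-9\right) \left(-181\right) = 1629$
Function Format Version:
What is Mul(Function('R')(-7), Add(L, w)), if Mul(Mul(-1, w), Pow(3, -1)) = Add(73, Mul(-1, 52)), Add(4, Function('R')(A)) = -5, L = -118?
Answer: 1629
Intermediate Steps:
Function('R')(A) = -9 (Function('R')(A) = Add(-4, -5) = -9)
w = -63 (w = Mul(-3, Add(73, Mul(-1, 52))) = Mul(-3, Add(73, -52)) = Mul(-3, 21) = -63)
Mul(Function('R')(-7), Add(L, w)) = Mul(-9, Add(-118, -63)) = Mul(-9, -181) = 1629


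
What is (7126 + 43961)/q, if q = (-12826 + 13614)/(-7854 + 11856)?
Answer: 102225087/394 ≈ 2.5945e+5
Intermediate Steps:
q = 394/2001 (q = 788/4002 = 788*(1/4002) = 394/2001 ≈ 0.19690)
(7126 + 43961)/q = (7126 + 43961)/(394/2001) = 51087*(2001/394) = 102225087/394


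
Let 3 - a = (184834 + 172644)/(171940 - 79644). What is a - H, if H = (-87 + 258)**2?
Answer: -1349453963/46148 ≈ -29242.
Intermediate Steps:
H = 29241 (H = 171**2 = 29241)
a = -40295/46148 (a = 3 - (184834 + 172644)/(171940 - 79644) = 3 - 357478/92296 = 3 - 1*178739/46148 = 3 - 178739/46148 = -40295/46148 ≈ -0.87317)
a - H = -40295/46148 - 1*29241 = -40295/46148 - 29241 = -1349453963/46148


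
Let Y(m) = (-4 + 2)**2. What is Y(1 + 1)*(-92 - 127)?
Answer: -876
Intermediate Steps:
Y(m) = 4 (Y(m) = (-2)**2 = 4)
Y(1 + 1)*(-92 - 127) = 4*(-92 - 127) = 4*(-219) = -876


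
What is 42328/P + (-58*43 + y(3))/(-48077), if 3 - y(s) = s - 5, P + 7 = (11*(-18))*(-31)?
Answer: 15650865/2250077 ≈ 6.9557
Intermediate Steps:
P = 6131 (P = -7 + (11*(-18))*(-31) = -7 - 198*(-31) = -7 + 6138 = 6131)
y(s) = 8 - s (y(s) = 3 - (s - 5) = 3 - (-5 + s) = 3 + (5 - s) = 8 - s)
42328/P + (-58*43 + y(3))/(-48077) = 42328/6131 + (-58*43 + (8 - 1*3))/(-48077) = 42328*(1/6131) + (-2494 + (8 - 3))*(-1/48077) = 42328/6131 + (-2494 + 5)*(-1/48077) = 42328/6131 - 2489*(-1/48077) = 42328/6131 + 19/367 = 15650865/2250077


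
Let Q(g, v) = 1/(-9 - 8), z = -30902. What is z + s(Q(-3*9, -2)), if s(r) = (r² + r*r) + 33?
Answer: -8921139/289 ≈ -30869.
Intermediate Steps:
Q(g, v) = -1/17 (Q(g, v) = 1/(-17) = -1/17)
s(r) = 33 + 2*r² (s(r) = (r² + r²) + 33 = 2*r² + 33 = 33 + 2*r²)
z + s(Q(-3*9, -2)) = -30902 + (33 + 2*(-1/17)²) = -30902 + (33 + 2*(1/289)) = -30902 + (33 + 2/289) = -30902 + 9539/289 = -8921139/289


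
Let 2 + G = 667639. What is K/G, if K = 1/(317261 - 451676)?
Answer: -1/89740427355 ≈ -1.1143e-11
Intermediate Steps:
K = -1/134415 (K = 1/(-134415) = -1/134415 ≈ -7.4396e-6)
G = 667637 (G = -2 + 667639 = 667637)
K/G = -1/134415/667637 = -1/134415*1/667637 = -1/89740427355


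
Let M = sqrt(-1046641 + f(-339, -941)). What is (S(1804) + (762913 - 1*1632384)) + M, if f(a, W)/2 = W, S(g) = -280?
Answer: -869751 + I*sqrt(1048523) ≈ -8.6975e+5 + 1024.0*I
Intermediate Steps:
f(a, W) = 2*W
M = I*sqrt(1048523) (M = sqrt(-1046641 + 2*(-941)) = sqrt(-1046641 - 1882) = sqrt(-1048523) = I*sqrt(1048523) ≈ 1024.0*I)
(S(1804) + (762913 - 1*1632384)) + M = (-280 + (762913 - 1*1632384)) + I*sqrt(1048523) = (-280 + (762913 - 1632384)) + I*sqrt(1048523) = (-280 - 869471) + I*sqrt(1048523) = -869751 + I*sqrt(1048523)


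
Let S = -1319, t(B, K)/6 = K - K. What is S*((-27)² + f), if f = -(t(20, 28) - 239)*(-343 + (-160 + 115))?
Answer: 121351957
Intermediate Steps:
t(B, K) = 0 (t(B, K) = 6*(K - K) = 6*0 = 0)
f = -92732 (f = -(0 - 239)*(-343 + (-160 + 115)) = -(-239)*(-343 - 45) = -(-239)*(-388) = -1*92732 = -92732)
S*((-27)² + f) = -1319*((-27)² - 92732) = -1319*(729 - 92732) = -1319*(-92003) = 121351957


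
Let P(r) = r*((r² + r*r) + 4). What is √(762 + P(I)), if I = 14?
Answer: √6306 ≈ 79.410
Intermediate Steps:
P(r) = r*(4 + 2*r²) (P(r) = r*((r² + r²) + 4) = r*(2*r² + 4) = r*(4 + 2*r²))
√(762 + P(I)) = √(762 + 2*14*(2 + 14²)) = √(762 + 2*14*(2 + 196)) = √(762 + 2*14*198) = √(762 + 5544) = √6306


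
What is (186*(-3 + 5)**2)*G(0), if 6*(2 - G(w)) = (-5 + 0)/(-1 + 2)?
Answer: 2108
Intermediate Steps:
G(w) = 17/6 (G(w) = 2 - (-5 + 0)/(6*(-1 + 2)) = 2 - (-5)/(6*1) = 2 - (-5)/6 = 2 - 1/6*(-5) = 2 + 5/6 = 17/6)
(186*(-3 + 5)**2)*G(0) = (186*(-3 + 5)**2)*(17/6) = (186*2**2)*(17/6) = (186*4)*(17/6) = 744*(17/6) = 2108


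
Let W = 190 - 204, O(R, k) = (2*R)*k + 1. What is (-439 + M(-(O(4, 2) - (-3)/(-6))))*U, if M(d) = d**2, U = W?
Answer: 4669/2 ≈ 2334.5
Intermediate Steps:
O(R, k) = 1 + 2*R*k (O(R, k) = 2*R*k + 1 = 1 + 2*R*k)
W = -14
U = -14
(-439 + M(-(O(4, 2) - (-3)/(-6))))*U = (-439 + (-((1 + 2*4*2) - (-3)/(-6)))**2)*(-14) = (-439 + (-((1 + 16) - (-3)*(-1)/6))**2)*(-14) = (-439 + (-(17 - 1*1/2))**2)*(-14) = (-439 + (-(17 - 1/2))**2)*(-14) = (-439 + (-1*33/2)**2)*(-14) = (-439 + (-33/2)**2)*(-14) = (-439 + 1089/4)*(-14) = -667/4*(-14) = 4669/2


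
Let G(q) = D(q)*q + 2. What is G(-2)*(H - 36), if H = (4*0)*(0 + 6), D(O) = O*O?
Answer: 216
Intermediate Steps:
D(O) = O²
G(q) = 2 + q³ (G(q) = q²*q + 2 = q³ + 2 = 2 + q³)
H = 0 (H = 0*6 = 0)
G(-2)*(H - 36) = (2 + (-2)³)*(0 - 36) = (2 - 8)*(-36) = -6*(-36) = 216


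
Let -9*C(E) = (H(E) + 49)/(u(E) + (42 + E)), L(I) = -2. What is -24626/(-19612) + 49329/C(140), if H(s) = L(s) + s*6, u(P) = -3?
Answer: -779262278683/8697922 ≈ -89592.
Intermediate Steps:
H(s) = -2 + 6*s (H(s) = -2 + s*6 = -2 + 6*s)
C(E) = -(47 + 6*E)/(9*(39 + E)) (C(E) = -((-2 + 6*E) + 49)/(9*(-3 + (42 + E))) = -(47 + 6*E)/(9*(39 + E)))
-24626/(-19612) + 49329/C(140) = -24626/(-19612) + 49329/(((-47 - 6*140)/(9*(39 + 140)))) = -24626*(-1/19612) + 49329/(((⅑)*(-47 - 840)/179)) = 12313/9806 + 49329/(((⅑)*(1/179)*(-887))) = 12313/9806 + 49329/(-887/1611) = 12313/9806 + 49329*(-1611/887) = 12313/9806 - 79469019/887 = -779262278683/8697922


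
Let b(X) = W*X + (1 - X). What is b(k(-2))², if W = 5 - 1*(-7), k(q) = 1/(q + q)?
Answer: 49/16 ≈ 3.0625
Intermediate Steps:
k(q) = 1/(2*q)
W = 12 (W = 5 + 7 = 12)
b(X) = 1 + 11*X (b(X) = 12*X + (1 - X) = 1 + 11*X)
b(k(-2))² = (1 + 11*((½)/(-2)))² = (1 + 11*((½)*(-½)))² = (1 + 11*(-¼))² = (1 - 11/4)² = (-7/4)² = 49/16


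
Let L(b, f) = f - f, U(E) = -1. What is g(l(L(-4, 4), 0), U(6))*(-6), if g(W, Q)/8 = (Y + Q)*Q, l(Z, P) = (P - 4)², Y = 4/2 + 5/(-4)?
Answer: -12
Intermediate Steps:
Y = ¾ (Y = 4*(½) + 5*(-¼) = 2 - 5/4 = ¾ ≈ 0.75000)
L(b, f) = 0
l(Z, P) = (-4 + P)²
g(W, Q) = 8*Q*(¾ + Q) (g(W, Q) = 8*((¾ + Q)*Q) = 8*(Q*(¾ + Q)) = 8*Q*(¾ + Q))
g(l(L(-4, 4), 0), U(6))*(-6) = (2*(-1)*(3 + 4*(-1)))*(-6) = (2*(-1)*(3 - 4))*(-6) = (2*(-1)*(-1))*(-6) = 2*(-6) = -12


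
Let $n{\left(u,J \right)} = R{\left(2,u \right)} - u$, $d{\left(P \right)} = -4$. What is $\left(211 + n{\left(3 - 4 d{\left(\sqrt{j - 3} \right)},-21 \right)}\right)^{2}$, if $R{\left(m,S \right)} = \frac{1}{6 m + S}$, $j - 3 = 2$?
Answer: $\frac{35438209}{961} \approx 36876.0$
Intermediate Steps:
$j = 5$ ($j = 3 + 2 = 5$)
$R{\left(m,S \right)} = \frac{1}{S + 6 m}$
$n{\left(u,J \right)} = \frac{1}{12 + u} - u$ ($n{\left(u,J \right)} = \frac{1}{u + 6 \cdot 2} - u = \frac{1}{u + 12} - u = \frac{1}{12 + u} - u$)
$\left(211 + n{\left(3 - 4 d{\left(\sqrt{j - 3} \right)},-21 \right)}\right)^{2} = \left(211 + \frac{1 - \left(3 - -16\right) \left(12 + \left(3 - -16\right)\right)}{12 + \left(3 - -16\right)}\right)^{2} = \left(211 + \frac{1 - \left(3 + 16\right) \left(12 + \left(3 + 16\right)\right)}{12 + \left(3 + 16\right)}\right)^{2} = \left(211 + \frac{1 - 19 \left(12 + 19\right)}{12 + 19}\right)^{2} = \left(211 + \frac{1 - 19 \cdot 31}{31}\right)^{2} = \left(211 + \frac{1 - 589}{31}\right)^{2} = \left(211 + \frac{1}{31} \left(-588\right)\right)^{2} = \left(211 - \frac{588}{31}\right)^{2} = \left(\frac{5953}{31}\right)^{2} = \frac{35438209}{961}$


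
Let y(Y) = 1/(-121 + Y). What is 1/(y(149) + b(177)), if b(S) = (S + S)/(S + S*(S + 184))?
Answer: 5068/209 ≈ 24.249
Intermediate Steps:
b(S) = 2*S/(S + S*(184 + S)) (b(S) = (2*S)/(S + S*(184 + S)) = 2*S/(S + S*(184 + S)))
1/(y(149) + b(177)) = 1/(1/(-121 + 149) + 2/(185 + 177)) = 1/(1/28 + 2/362) = 1/(1/28 + 2*(1/362)) = 1/(1/28 + 1/181) = 1/(209/5068) = 5068/209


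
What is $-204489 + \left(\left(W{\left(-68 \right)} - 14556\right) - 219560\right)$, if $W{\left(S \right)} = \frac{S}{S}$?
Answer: $-438604$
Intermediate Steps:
$W{\left(S \right)} = 1$
$-204489 + \left(\left(W{\left(-68 \right)} - 14556\right) - 219560\right) = -204489 + \left(\left(1 - 14556\right) - 219560\right) = -204489 - 234115 = -438604$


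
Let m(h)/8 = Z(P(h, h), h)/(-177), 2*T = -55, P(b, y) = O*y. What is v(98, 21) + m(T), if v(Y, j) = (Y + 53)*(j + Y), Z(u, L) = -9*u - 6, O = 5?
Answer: 1056887/59 ≈ 17913.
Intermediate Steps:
P(b, y) = 5*y
Z(u, L) = -6 - 9*u
T = -55/2 (T = (1/2)*(-55) = -55/2 ≈ -27.500)
v(Y, j) = (53 + Y)*(Y + j)
m(h) = 16/59 + 120*h/59 (m(h) = 8*((-6 - 45*h)/(-177)) = 8*((-6 - 45*h)*(-1/177)) = 8*(2/59 + 15*h/59) = 16/59 + 120*h/59)
v(98, 21) + m(T) = (98**2 + 53*98 + 53*21 + 98*21) + (16/59 + (120/59)*(-55/2)) = (9604 + 5194 + 1113 + 2058) + (16/59 - 3300/59) = 17969 - 3284/59 = 1056887/59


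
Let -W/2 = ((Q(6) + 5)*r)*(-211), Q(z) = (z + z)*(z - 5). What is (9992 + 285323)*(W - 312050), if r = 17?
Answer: -56137018980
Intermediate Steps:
Q(z) = 2*z*(-5 + z) (Q(z) = (2*z)*(-5 + z) = 2*z*(-5 + z))
W = 121958 (W = -2*(2*6*(-5 + 6) + 5)*17*(-211) = -2*(2*6*1 + 5)*17*(-211) = -2*(12 + 5)*17*(-211) = -2*17*17*(-211) = -578*(-211) = -2*(-60979) = 121958)
(9992 + 285323)*(W - 312050) = (9992 + 285323)*(121958 - 312050) = 295315*(-190092) = -56137018980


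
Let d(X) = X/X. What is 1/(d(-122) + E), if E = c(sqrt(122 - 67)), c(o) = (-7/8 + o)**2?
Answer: 33216/1786967 + 1024*sqrt(55)/1786967 ≈ 0.022838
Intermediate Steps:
d(X) = 1
c(o) = (-7/8 + o)**2 (c(o) = (-7*1/8 + o)**2 = (-7/8 + o)**2)
E = (-7 + 8*sqrt(55))**2/64 (E = (-7 + 8*sqrt(122 - 67))**2/64 = (-7 + 8*sqrt(55))**2/64 ≈ 42.787)
1/(d(-122) + E) = 1/(1 + (3569/64 - 7*sqrt(55)/4)) = 1/(3633/64 - 7*sqrt(55)/4)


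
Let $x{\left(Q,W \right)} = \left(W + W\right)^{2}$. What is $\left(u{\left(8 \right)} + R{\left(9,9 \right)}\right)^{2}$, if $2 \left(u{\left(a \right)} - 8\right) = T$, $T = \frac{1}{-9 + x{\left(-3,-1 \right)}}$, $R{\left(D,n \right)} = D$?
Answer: $\frac{28561}{100} \approx 285.61$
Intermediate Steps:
$x{\left(Q,W \right)} = 4 W^{2}$ ($x{\left(Q,W \right)} = \left(2 W\right)^{2} = 4 W^{2}$)
$T = - \frac{1}{5}$ ($T = \frac{1}{-9 + 4 \left(-1\right)^{2}} = \frac{1}{-9 + 4 \cdot 1} = \frac{1}{-9 + 4} = \frac{1}{-5} = - \frac{1}{5} \approx -0.2$)
$u{\left(a \right)} = \frac{79}{10}$ ($u{\left(a \right)} = 8 + \frac{1}{2} \left(- \frac{1}{5}\right) = 8 - \frac{1}{10} = \frac{79}{10}$)
$\left(u{\left(8 \right)} + R{\left(9,9 \right)}\right)^{2} = \left(\frac{79}{10} + 9\right)^{2} = \left(\frac{169}{10}\right)^{2} = \frac{28561}{100}$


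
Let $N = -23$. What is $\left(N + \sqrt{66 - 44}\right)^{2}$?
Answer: $\left(23 - \sqrt{22}\right)^{2} \approx 335.24$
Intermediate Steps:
$\left(N + \sqrt{66 - 44}\right)^{2} = \left(-23 + \sqrt{66 - 44}\right)^{2} = \left(-23 + \sqrt{22}\right)^{2}$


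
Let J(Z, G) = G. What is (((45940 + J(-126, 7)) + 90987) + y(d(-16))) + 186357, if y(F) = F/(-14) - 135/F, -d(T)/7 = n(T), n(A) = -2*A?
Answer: 72420903/224 ≈ 3.2331e+5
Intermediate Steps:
d(T) = 14*T (d(T) = -(-14)*T = 14*T)
y(F) = -135/F - F/14 (y(F) = F*(-1/14) - 135/F = -F/14 - 135/F = -135/F - F/14)
(((45940 + J(-126, 7)) + 90987) + y(d(-16))) + 186357 = (((45940 + 7) + 90987) + (-135/(14*(-16)) - (-16))) + 186357 = ((45947 + 90987) + (-135/(-224) - 1/14*(-224))) + 186357 = (136934 + (-135*(-1/224) + 16)) + 186357 = (136934 + (135/224 + 16)) + 186357 = (136934 + 3719/224) + 186357 = 30676935/224 + 186357 = 72420903/224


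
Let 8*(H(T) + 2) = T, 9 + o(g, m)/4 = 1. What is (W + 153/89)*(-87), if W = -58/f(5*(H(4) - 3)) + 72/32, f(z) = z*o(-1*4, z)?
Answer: -3613081/10680 ≈ -338.30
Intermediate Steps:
o(g, m) = -32 (o(g, m) = -36 + 4*1 = -36 + 4 = -32)
H(T) = -2 + T/8
f(z) = -32*z (f(z) = z*(-32) = -32*z)
W = 781/360 (W = -58*(-1/(160*((-2 + (1/8)*4) - 3))) + 72/32 = -58*(-1/(160*((-2 + 1/2) - 3))) + 72*(1/32) = -58*(-1/(160*(-3/2 - 3))) + 9/4 = -58/((-160*(-9)/2)) + 9/4 = -58/((-32*(-45/2))) + 9/4 = -58/720 + 9/4 = -58*1/720 + 9/4 = -29/360 + 9/4 = 781/360 ≈ 2.1694)
(W + 153/89)*(-87) = (781/360 + 153/89)*(-87) = (124589/32040)*(-87) = -3613081/10680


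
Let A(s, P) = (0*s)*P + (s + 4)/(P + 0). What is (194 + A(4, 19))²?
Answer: 13645636/361 ≈ 37800.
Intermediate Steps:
A(s, P) = (4 + s)/P (A(s, P) = 0*P + (4 + s)/P = 0 + (4 + s)/P = (4 + s)/P)
(194 + A(4, 19))² = (194 + (4 + 4)/19)² = (194 + (1/19)*8)² = (194 + 8/19)² = (3694/19)² = 13645636/361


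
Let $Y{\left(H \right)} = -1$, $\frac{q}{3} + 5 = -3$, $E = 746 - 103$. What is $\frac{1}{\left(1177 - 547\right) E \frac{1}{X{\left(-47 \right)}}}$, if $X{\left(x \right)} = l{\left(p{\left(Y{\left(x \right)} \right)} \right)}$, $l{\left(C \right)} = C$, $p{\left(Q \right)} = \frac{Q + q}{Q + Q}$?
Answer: $\frac{5}{162036} \approx 3.0857 \cdot 10^{-5}$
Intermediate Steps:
$E = 643$ ($E = 746 - 103 = 643$)
$q = -24$ ($q = -15 + 3 \left(-3\right) = -15 - 9 = -24$)
$p{\left(Q \right)} = \frac{-24 + Q}{2 Q}$ ($p{\left(Q \right)} = \frac{Q - 24}{Q + Q} = \frac{-24 + Q}{2 Q}$)
$X{\left(x \right)} = \frac{25}{2}$ ($X{\left(x \right)} = \frac{-24 - 1}{2 \left(-1\right)} = \frac{1}{2} \left(-1\right) \left(-25\right) = \frac{25}{2}$)
$\frac{1}{\left(1177 - 547\right) E \frac{1}{X{\left(-47 \right)}}} = \frac{1}{\left(1177 - 547\right) 643 \frac{1}{\frac{25}{2}}} = \frac{1}{630 \cdot 643 \cdot \frac{2}{25}} = \frac{1}{405090 \cdot \frac{2}{25}} = \frac{1}{\frac{162036}{5}} = \frac{5}{162036}$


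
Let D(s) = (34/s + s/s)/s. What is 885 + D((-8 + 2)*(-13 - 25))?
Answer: 23003051/25992 ≈ 885.00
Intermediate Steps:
D(s) = (1 + 34/s)/s (D(s) = (34/s + 1)/s = (1 + 34/s)/s)
885 + D((-8 + 2)*(-13 - 25)) = 885 + (34 + (-8 + 2)*(-13 - 25))/((-8 + 2)*(-13 - 25))**2 = 885 + (34 - 6*(-38))/(-6*(-38))**2 = 885 + (34 + 228)/228**2 = 885 + (1/51984)*262 = 885 + 131/25992 = 23003051/25992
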